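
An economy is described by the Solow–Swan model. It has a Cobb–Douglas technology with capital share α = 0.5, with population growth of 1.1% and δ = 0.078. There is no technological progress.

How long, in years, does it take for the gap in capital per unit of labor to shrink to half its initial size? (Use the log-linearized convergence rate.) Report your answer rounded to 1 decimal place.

Near the steady state the convergence rate is λ = (1 − α)(n + δ).
λ = (1 − 0.5) × 0.089 = 0.5 × 0.089 = 0.0445
Half-life = ln 2 / λ = 0.6931 / 0.0445 ≈ 15.58 years

t_½ ≈ 15.6 years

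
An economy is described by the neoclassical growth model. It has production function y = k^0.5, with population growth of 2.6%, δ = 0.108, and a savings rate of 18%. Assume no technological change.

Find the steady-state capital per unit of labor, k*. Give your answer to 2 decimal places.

In steady state, investment equals break-even investment: s·k^α = (n + δ)·k.
Rearranging, k^(1−α) = s / (n + δ).
k^0.5 = 0.18 / (0.026 + 0.108) = 0.18 / 0.134 = 1.3433
k* = 1.3433^(1/0.5) ≈ 1.8045

k* ≈ 1.80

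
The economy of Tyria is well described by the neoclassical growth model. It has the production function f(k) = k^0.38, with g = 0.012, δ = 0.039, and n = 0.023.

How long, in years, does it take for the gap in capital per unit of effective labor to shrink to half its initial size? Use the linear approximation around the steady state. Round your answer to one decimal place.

about 15.1 years

Near the steady state the convergence rate is λ = (1 − α)(n + g + δ).
λ = (1 − 0.38) × 0.074 = 0.62 × 0.074 = 0.04588
Half-life = ln 2 / λ = 0.6931 / 0.04588 ≈ 15.11 years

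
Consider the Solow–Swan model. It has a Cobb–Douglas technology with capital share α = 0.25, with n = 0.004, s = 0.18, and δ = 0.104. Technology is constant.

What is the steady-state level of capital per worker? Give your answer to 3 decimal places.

k* = 1.976

At the steady state, Δk = 0, so s·k^α = (n + δ)·k.
Rearranging, k^(1−α) = s / (n + δ).
k^0.75 = 0.18 / (0.004 + 0.104) = 0.18 / 0.108 = 1.6667
k* = 1.6667^(1/0.75) ≈ 1.9761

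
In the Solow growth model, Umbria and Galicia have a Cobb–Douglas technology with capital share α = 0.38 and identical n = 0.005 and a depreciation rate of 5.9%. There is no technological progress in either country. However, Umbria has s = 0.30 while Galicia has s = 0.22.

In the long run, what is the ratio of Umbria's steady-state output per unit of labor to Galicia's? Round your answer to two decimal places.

ratio ≈ 1.21

Steady-state y* = [s/(n + δ)]^(α/(1−α)), so the ratio is [ (s_U/(n + δ)_U) / (s_G/(n + δ)_G) ]^0.6129.
s_U/(n + δ)_U = 0.30/0.064 = 4.6875; s_G/(n + δ)_G = 0.22/0.064 = 3.4375.
Ratio = (4.6875/3.4375)^0.6129 = 1.3636^0.6129 ≈ 1.2093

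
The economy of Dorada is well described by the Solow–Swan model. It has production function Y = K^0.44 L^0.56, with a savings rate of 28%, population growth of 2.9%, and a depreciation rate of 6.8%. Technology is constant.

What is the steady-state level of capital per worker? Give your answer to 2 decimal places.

k* = 6.64

At the steady state, Δk = 0, so s·k^α = (n + δ)·k.
Rearranging, k^(1−α) = s / (n + δ).
k^0.56 = 0.28 / (0.029 + 0.068) = 0.28 / 0.097 = 2.8866
k* = 2.8866^(1/0.56) ≈ 6.6392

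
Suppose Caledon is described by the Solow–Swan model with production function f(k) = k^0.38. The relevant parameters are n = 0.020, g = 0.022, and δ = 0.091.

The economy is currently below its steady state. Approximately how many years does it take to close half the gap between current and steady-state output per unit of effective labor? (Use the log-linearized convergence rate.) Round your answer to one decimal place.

half-life ≈ 8.4 years

Near the steady state the convergence rate is λ = (1 − α)(n + g + δ).
λ = (1 − 0.38) × 0.133 = 0.62 × 0.133 = 0.08246
Half-life = ln 2 / λ = 0.6931 / 0.08246 ≈ 8.41 years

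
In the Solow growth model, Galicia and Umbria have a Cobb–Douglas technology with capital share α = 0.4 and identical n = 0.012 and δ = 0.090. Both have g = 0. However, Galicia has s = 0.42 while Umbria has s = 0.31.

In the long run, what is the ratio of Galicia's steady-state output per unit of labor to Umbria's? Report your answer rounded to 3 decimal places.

Steady-state y* = [s/(n + δ)]^(α/(1−α)), so the ratio is [ (s_G/(n + δ)_G) / (s_U/(n + δ)_U) ]^0.6667.
s_G/(n + δ)_G = 0.42/0.102 = 4.1176; s_U/(n + δ)_U = 0.31/0.102 = 3.0392.
Ratio = (4.1176/3.0392)^0.6667 = 1.3548^0.6667 ≈ 1.2244

ratio ≈ 1.224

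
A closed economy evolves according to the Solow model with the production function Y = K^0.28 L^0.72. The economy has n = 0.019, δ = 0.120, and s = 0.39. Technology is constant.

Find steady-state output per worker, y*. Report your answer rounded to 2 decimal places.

At the steady state, Δk = 0, so s·k^α = (n + δ)·k.
Dividing both sides by k: k^(1−α) = s / (n + δ).
k^0.72 = 0.39 / (0.019 + 0.120) = 0.39 / 0.139 = 2.8058
k* = 2.8058^(1/0.72) ≈ 4.1908
y* = (k*)^α = 4.1908^0.28 ≈ 1.4936

y* = 1.49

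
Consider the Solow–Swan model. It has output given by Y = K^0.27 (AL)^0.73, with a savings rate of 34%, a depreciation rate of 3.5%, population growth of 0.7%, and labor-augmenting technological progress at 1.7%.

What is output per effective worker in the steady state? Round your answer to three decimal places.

In steady state, investment equals break-even investment: s·k^α = (n + g + δ)·k.
Dividing both sides by k: k^(1−α) = s / (n + g + δ).
k^0.73 = 0.34 / (0.007 + 0.017 + 0.035) = 0.34 / 0.059 = 5.7627
k* = 5.7627^(1/0.73) ≈ 11.0142
y* = (k*)^α = 11.0142^0.27 ≈ 1.9113

y* = 1.911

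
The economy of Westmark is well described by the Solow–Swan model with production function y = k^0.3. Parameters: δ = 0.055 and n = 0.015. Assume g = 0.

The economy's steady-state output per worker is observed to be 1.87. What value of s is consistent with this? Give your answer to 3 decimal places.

s ≈ 0.302

Steady state requires s·f(k) = (n + δ)·k, i.e. s·k^α = (n + δ)·k.
Since y* = [s/(n + δ)]^(α/(1−α)), we have s/(n + δ) = (y*)^((1−α)/α) = 1.87^2.3333 = 4.3081.
Therefore s = 4.3081 × (n + δ) = 4.3081 × 0.070 = 0.3016.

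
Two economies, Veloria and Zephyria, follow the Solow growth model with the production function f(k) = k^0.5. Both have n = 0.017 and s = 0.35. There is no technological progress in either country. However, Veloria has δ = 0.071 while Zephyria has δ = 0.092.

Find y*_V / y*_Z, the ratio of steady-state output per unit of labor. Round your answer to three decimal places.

ratio ≈ 1.239

Steady-state y* = [s/(n + δ)]^(α/(1−α)), so the ratio is [ (s_V/(n + δ)_V) / (s_Z/(n + δ)_Z) ]^1.
s_V/(n + δ)_V = 0.35/0.088 = 3.9773; s_Z/(n + δ)_Z = 0.35/0.109 = 3.2110.
Ratio = (3.9773/3.2110)^1 = 1.2386^1 ≈ 1.2386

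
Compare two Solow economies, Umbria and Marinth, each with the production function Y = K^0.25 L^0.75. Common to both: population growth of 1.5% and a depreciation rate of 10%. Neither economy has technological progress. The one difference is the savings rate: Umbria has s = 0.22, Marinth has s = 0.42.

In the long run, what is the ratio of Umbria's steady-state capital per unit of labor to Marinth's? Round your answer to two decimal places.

k*_U / k*_M ≈ 0.42

Steady-state k* = [s/(n + δ)]^(1/(1−α)), so the ratio is [ (s_U/(n + δ)_U) / (s_M/(n + δ)_M) ]^1.3333.
s_U/(n + δ)_U = 0.22/0.115 = 1.9130; s_M/(n + δ)_M = 0.42/0.115 = 3.6522.
Ratio = (1.9130/3.6522)^1.3333 = 0.5238^1.3333 ≈ 0.4222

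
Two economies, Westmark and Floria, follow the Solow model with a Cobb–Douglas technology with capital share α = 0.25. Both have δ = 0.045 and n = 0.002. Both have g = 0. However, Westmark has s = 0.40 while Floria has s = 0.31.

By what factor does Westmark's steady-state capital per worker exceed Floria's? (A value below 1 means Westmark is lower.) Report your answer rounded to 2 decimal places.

Steady-state k* = [s/(n + δ)]^(1/(1−α)), so the ratio is [ (s_W/(n + δ)_W) / (s_F/(n + δ)_F) ]^1.3333.
s_W/(n + δ)_W = 0.40/0.047 = 8.5106; s_F/(n + δ)_F = 0.31/0.047 = 6.5957.
Ratio = (8.5106/6.5957)^1.3333 = 1.2903^1.3333 ≈ 1.4047

ratio ≈ 1.40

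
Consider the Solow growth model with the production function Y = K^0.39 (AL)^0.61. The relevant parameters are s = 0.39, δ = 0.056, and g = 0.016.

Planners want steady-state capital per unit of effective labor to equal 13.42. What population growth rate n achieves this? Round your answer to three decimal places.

n ≈ 0.008

At the steady state, Δk = 0, so s·k^α = (n + g + δ)·k.
So s / (n + g + δ) = (k*)^(1−α) = 13.42^0.61 = 4.8745.
Therefore n + g + δ = s / 4.8745 = 0.39 / 4.8745 = 0.0800, so n = 0.0800 − 0.072 = 0.0080.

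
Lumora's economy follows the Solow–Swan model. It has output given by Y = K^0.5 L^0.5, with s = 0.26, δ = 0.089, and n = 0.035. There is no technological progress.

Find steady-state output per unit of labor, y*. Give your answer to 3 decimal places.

Steady state requires s·f(k) = (n + δ)·k, i.e. s·k^α = (n + δ)·k.
Dividing both sides by k: k^(1−α) = s / (n + δ).
k^0.5 = 0.26 / (0.035 + 0.089) = 0.26 / 0.124 = 2.0968
k* = 2.0968^(1/0.5) ≈ 4.3966
y* = (k*)^α = 4.3966^0.5 ≈ 2.0968

y* ≈ 2.097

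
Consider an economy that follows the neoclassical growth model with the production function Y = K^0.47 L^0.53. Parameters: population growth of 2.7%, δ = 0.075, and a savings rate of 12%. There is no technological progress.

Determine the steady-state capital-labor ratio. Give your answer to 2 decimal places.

k* = 1.36

In steady state, investment equals break-even investment: s·k^α = (n + δ)·k.
Rearranging, k^(1−α) = s / (n + δ).
k^0.53 = 0.12 / (0.027 + 0.075) = 0.12 / 0.102 = 1.1765
k* = 1.1765^(1/0.53) ≈ 1.3589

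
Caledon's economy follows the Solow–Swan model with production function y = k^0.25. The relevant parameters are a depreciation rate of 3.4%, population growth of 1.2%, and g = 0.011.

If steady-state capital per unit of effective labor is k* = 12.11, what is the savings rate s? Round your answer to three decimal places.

s ≈ 0.370

At the steady state, Δk = 0, so s·k^α = (n + g + δ)·k.
So s / (n + g + δ) = (k*)^(1−α) = 12.11^0.75 = 6.4917.
Therefore s = 6.4917 × (n + g + δ) = 6.4917 × 0.057 = 0.3700.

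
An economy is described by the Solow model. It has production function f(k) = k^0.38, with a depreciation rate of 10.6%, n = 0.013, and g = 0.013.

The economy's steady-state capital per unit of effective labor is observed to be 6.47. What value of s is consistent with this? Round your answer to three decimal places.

s ≈ 0.420

At the steady state, Δk = 0, so s·k^α = (n + g + δ)·k.
So s / (n + g + δ) = (k*)^(1−α) = 6.47^0.62 = 3.1824.
Therefore s = 3.1824 × (n + g + δ) = 3.1824 × 0.132 = 0.4201.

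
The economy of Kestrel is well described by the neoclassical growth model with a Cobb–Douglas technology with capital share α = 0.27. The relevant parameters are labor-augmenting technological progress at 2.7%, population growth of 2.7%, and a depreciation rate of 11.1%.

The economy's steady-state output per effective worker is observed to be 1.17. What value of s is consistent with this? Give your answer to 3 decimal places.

At the steady state, Δk = 0, so s·k^α = (n + g + δ)·k.
Since y* = [s/(n + g + δ)]^(α/(1−α)), we have s/(n + g + δ) = (y*)^((1−α)/α) = 1.17^2.7037 = 1.5288.
Therefore s = 1.5288 × (n + g + δ) = 1.5288 × 0.165 = 0.2523.

s ≈ 0.252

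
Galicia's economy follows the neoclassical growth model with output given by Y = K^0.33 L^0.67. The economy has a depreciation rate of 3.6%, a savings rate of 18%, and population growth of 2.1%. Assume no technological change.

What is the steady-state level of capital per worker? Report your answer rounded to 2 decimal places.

k* = 5.56

In steady state, investment equals break-even investment: s·k^α = (n + δ)·k.
Rearranging, k^(1−α) = s / (n + δ).
k^0.67 = 0.18 / (0.021 + 0.036) = 0.18 / 0.057 = 3.1579
k* = 3.1579^(1/0.67) ≈ 5.5638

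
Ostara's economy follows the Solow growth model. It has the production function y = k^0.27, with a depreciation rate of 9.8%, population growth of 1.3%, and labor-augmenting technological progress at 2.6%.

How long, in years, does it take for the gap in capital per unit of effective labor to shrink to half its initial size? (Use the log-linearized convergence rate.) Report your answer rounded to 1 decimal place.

Near the steady state the convergence rate is λ = (1 − α)(n + g + δ).
λ = (1 − 0.27) × 0.137 = 0.73 × 0.137 = 0.10001
Half-life = ln 2 / λ = 0.6931 / 0.10001 ≈ 6.93 years

about 6.9 years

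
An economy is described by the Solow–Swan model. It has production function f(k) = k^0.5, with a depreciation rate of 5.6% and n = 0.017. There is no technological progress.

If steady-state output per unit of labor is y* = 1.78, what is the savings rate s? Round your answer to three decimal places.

In steady state, investment equals break-even investment: s·k^α = (n + δ)·k.
Since y* = [s/(n + δ)]^(α/(1−α)), we have s/(n + δ) = (y*)^((1−α)/α) = 1.78^1 = 1.7800.
Therefore s = 1.7800 × (n + δ) = 1.7800 × 0.073 = 0.1299.

s ≈ 0.130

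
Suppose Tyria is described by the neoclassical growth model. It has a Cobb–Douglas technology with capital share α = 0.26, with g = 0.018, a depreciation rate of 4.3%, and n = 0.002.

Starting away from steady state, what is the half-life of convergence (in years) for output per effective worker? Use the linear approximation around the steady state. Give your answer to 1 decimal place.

about 14.9 years

Near the steady state the convergence rate is λ = (1 − α)(n + g + δ).
λ = (1 − 0.26) × 0.063 = 0.74 × 0.063 = 0.04662
Half-life = ln 2 / λ = 0.6931 / 0.04662 ≈ 14.87 years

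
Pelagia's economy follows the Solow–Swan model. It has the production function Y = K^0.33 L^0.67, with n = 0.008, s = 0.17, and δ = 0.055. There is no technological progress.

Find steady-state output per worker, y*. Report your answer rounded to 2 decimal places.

y* ≈ 1.63

Steady state requires s·f(k) = (n + δ)·k, i.e. s·k^α = (n + δ)·k.
Dividing both sides by k: k^(1−α) = s / (n + δ).
k^0.67 = 0.17 / (0.008 + 0.055) = 0.17 / 0.063 = 2.6984
k* = 2.6984^(1/0.67) ≈ 4.3999
y* = (k*)^α = 4.3999^0.33 ≈ 1.6306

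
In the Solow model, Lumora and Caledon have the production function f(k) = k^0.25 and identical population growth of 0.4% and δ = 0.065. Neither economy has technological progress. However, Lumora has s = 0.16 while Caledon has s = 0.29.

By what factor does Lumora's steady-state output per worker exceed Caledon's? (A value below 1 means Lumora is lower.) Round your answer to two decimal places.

ratio ≈ 0.82

Steady-state y* = [s/(n + δ)]^(α/(1−α)), so the ratio is [ (s_L/(n + δ)_L) / (s_C/(n + δ)_C) ]^0.3333.
s_L/(n + δ)_L = 0.16/0.069 = 2.3188; s_C/(n + δ)_C = 0.29/0.069 = 4.2029.
Ratio = (2.3188/4.2029)^0.3333 = 0.5517^0.3333 ≈ 0.8202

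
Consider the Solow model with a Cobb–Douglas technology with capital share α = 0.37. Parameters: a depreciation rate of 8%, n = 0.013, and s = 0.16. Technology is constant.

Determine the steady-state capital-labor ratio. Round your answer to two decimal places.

At the steady state, Δk = 0, so s·k^α = (n + δ)·k.
Rearranging, k^(1−α) = s / (n + δ).
k^0.63 = 0.16 / (0.013 + 0.080) = 0.16 / 0.093 = 1.7204
k* = 1.7204^(1/0.63) ≈ 2.3660

k* ≈ 2.37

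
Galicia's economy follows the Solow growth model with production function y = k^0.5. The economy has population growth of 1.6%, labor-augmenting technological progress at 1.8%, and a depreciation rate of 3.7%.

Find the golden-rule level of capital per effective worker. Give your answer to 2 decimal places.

The golden rule sets f'(k) = n + g + δ, i.e. α·k^(α−1) = n + g + δ.
So k^(1−α) = α / (n + g + δ) = 0.5 / 0.071 = 7.0423.
k_gold = 7.0423^(1/0.5) ≈ 49.5940

k_gold ≈ 49.59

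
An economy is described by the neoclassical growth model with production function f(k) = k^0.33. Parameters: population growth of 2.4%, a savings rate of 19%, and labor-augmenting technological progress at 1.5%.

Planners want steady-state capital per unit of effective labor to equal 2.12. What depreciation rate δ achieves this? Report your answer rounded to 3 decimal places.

δ ≈ 0.076

Steady state requires s·f(k) = (n + g + δ)·k, i.e. s·k^α = (n + g + δ)·k.
So s / (n + g + δ) = (k*)^(1−α) = 2.12^0.67 = 1.6544.
Therefore n + g + δ = s / 1.6544 = 0.19 / 1.6544 = 0.1148, so δ = 0.1148 − 0.039 = 0.0758.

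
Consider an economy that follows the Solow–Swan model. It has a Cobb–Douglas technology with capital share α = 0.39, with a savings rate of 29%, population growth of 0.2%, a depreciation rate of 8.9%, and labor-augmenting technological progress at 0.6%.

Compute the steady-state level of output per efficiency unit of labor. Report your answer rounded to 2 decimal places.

y* ≈ 2.01

Steady state requires s·f(k) = (n + g + δ)·k, i.e. s·k^α = (n + g + δ)·k.
Dividing both sides by k: k^(1−α) = s / (n + g + δ).
k^0.61 = 0.29 / (0.002 + 0.006 + 0.089) = 0.29 / 0.097 = 2.9897
k* = 2.9897^(1/0.61) ≈ 6.0217
y* = (k*)^α = 6.0217^0.39 ≈ 2.0141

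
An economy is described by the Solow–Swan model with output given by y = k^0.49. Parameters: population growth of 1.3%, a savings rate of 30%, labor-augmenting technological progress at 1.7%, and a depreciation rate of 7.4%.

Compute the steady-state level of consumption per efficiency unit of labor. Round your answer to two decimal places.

Steady state requires s·f(k) = (n + g + δ)·k, i.e. s·k^α = (n + g + δ)·k.
Dividing both sides by k: k^(1−α) = s / (n + g + δ).
k^0.51 = 0.30 / (0.013 + 0.017 + 0.074) = 0.30 / 0.104 = 2.8846
k* = 2.8846^(1/0.51) ≈ 7.9823
y* = (k*)^α = 7.9823^0.49 ≈ 2.7672
c* = (1 − s)·y* = (1 − 0.30) × 2.7672 ≈ 1.9370

c* ≈ 1.94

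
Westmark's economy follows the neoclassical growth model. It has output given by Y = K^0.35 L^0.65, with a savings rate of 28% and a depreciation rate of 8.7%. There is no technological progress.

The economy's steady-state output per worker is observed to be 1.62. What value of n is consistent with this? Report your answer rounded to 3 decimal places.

At the steady state, Δk = 0, so s·k^α = (n + δ)·k.
Since y* = [s/(n + δ)]^(α/(1−α)), we have s/(n + δ) = (y*)^((1−α)/α) = 1.62^1.8571 = 2.4496.
Therefore n + δ = s / 2.4496 = 0.28 / 2.4496 = 0.1143, so n = 0.1143 − 0.087 = 0.0273.

n ≈ 0.027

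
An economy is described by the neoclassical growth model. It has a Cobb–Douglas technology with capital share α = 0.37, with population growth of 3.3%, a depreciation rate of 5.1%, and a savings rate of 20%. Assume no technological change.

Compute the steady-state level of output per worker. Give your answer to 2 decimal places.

At the steady state, Δk = 0, so s·k^α = (n + δ)·k.
Dividing both sides by k: k^(1−α) = s / (n + δ).
k^0.63 = 0.20 / (0.033 + 0.051) = 0.20 / 0.084 = 2.3810
k* = 2.3810^(1/0.63) ≈ 3.9631
y* = (k*)^α = 3.9631^0.37 ≈ 1.6645

y* ≈ 1.66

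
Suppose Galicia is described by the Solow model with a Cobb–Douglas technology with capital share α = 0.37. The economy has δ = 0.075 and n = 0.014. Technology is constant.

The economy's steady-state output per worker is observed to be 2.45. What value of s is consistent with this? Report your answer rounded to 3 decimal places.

s ≈ 0.409

In steady state, investment equals break-even investment: s·k^α = (n + δ)·k.
Since y* = [s/(n + δ)]^(α/(1−α)), we have s/(n + δ) = (y*)^((1−α)/α) = 2.45^1.7027 = 4.5987.
Therefore s = 4.5987 × (n + δ) = 4.5987 × 0.089 = 0.4093.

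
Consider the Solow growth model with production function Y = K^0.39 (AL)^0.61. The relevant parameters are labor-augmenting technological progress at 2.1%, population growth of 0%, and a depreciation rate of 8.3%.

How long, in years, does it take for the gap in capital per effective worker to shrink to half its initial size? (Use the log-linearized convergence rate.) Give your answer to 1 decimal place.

Near the steady state the convergence rate is λ = (1 − α)(n + g + δ).
λ = (1 − 0.39) × 0.104 = 0.61 × 0.104 = 0.06344
Half-life = ln 2 / λ = 0.6931 / 0.06344 ≈ 10.93 years

t_½ ≈ 10.9 years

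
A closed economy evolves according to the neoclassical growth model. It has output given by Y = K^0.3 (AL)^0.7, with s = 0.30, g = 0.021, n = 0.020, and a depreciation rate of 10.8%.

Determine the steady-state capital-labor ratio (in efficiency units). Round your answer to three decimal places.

Steady state requires s·f(k) = (n + g + δ)·k, i.e. s·k^α = (n + g + δ)·k.
Dividing both sides by k: k^(1−α) = s / (n + g + δ).
k^0.7 = 0.30 / (0.020 + 0.021 + 0.108) = 0.30 / 0.149 = 2.0134
k* = 2.0134^(1/0.7) ≈ 2.7176

k* ≈ 2.718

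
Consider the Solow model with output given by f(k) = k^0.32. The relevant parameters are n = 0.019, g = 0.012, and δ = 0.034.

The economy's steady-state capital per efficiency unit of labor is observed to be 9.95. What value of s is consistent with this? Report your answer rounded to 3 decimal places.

s ≈ 0.310

In steady state, investment equals break-even investment: s·k^α = (n + g + δ)·k.
So s / (n + g + δ) = (k*)^(1−α) = 9.95^0.68 = 4.7700.
Therefore s = 4.7700 × (n + g + δ) = 4.7700 × 0.065 = 0.3101.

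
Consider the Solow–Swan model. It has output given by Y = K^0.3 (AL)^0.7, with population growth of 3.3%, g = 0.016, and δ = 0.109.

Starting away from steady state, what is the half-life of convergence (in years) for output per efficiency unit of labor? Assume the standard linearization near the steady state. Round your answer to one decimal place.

half-life ≈ 6.3 years

Near the steady state the convergence rate is λ = (1 − α)(n + g + δ).
λ = (1 − 0.3) × 0.158 = 0.7 × 0.158 = 0.1106
Half-life = ln 2 / λ = 0.6931 / 0.1106 ≈ 6.27 years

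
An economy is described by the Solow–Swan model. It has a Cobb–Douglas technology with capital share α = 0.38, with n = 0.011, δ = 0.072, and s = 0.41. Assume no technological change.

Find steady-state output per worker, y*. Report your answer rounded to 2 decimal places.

y* = 2.66

In steady state, investment equals break-even investment: s·k^α = (n + δ)·k.
Rearranging, k^(1−α) = s / (n + δ).
k^0.62 = 0.41 / (0.011 + 0.072) = 0.41 / 0.083 = 4.9398
k* = 4.9398^(1/0.62) ≈ 13.1488
y* = (k*)^α = 13.1488^0.38 ≈ 2.6618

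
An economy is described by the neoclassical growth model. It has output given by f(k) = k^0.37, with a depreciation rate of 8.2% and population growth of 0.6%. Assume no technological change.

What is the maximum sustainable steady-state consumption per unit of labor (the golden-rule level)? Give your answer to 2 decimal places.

At the golden rule, f'(k) = n + δ, so α·k^(α−1) = n + δ and k_gold = (α/(n + δ))^(1/(1−α)).
k_gold = (0.37/0.088)^(1/0.63) = 4.2045^1.5873 ≈ 9.7729
c_gold = f(k_gold) − (n + δ)·k_gold = 2.3244 − 0.088×9.7729 ≈ 1.4644

c_gold ≈ 1.46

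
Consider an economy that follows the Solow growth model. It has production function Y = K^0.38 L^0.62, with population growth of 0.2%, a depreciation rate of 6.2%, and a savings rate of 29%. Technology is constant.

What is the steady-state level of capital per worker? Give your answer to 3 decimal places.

k* ≈ 11.440

Steady state requires s·f(k) = (n + δ)·k, i.e. s·k^α = (n + δ)·k.
Dividing both sides by k: k^(1−α) = s / (n + δ).
k^0.62 = 0.29 / (0.002 + 0.062) = 0.29 / 0.064 = 4.5313
k* = 4.5313^(1/0.62) ≈ 11.4399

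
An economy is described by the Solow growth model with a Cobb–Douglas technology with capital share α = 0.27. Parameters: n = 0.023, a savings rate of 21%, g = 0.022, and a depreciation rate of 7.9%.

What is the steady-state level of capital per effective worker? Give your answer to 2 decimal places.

k* ≈ 2.06

In steady state, investment equals break-even investment: s·k^α = (n + g + δ)·k.
Rearranging, k^(1−α) = s / (n + g + δ).
k^0.73 = 0.21 / (0.023 + 0.022 + 0.079) = 0.21 / 0.124 = 1.6935
k* = 1.6935^(1/0.73) ≈ 2.0578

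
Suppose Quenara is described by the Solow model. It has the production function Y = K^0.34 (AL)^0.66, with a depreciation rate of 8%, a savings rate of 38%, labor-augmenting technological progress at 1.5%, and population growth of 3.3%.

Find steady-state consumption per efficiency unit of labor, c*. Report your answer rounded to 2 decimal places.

c* ≈ 1.09

At the steady state, Δk = 0, so s·k^α = (n + g + δ)·k.
Dividing both sides by k: k^(1−α) = s / (n + g + δ).
k^0.66 = 0.38 / (0.033 + 0.015 + 0.080) = 0.38 / 0.128 = 2.9688
k* = 2.9688^(1/0.66) ≈ 5.2003
y* = (k*)^α = 5.2003^0.34 ≈ 1.7517
c* = (1 − s)·y* = (1 − 0.38) × 1.7517 ≈ 1.0861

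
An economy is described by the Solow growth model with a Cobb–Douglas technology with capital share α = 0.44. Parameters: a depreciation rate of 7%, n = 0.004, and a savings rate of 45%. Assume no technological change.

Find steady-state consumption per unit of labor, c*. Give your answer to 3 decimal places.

c* ≈ 2.272

Steady state requires s·f(k) = (n + δ)·k, i.e. s·k^α = (n + δ)·k.
Dividing both sides by k: k^(1−α) = s / (n + δ).
k^0.56 = 0.45 / (0.004 + 0.070) = 0.45 / 0.074 = 6.0811
k* = 6.0811^(1/0.56) ≈ 25.1170
y* = (k*)^α = 25.1170^0.44 ≈ 4.1303
c* = (1 − s)·y* = (1 − 0.45) × 4.1303 ≈ 2.2717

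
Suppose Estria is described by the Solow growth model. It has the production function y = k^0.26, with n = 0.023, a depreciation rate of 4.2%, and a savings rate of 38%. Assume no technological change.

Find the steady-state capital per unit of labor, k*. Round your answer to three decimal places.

k* = 10.872

In steady state, investment equals break-even investment: s·k^α = (n + δ)·k.
Rearranging, k^(1−α) = s / (n + δ).
k^0.74 = 0.38 / (0.023 + 0.042) = 0.38 / 0.065 = 5.8462
k* = 5.8462^(1/0.74) ≈ 10.8722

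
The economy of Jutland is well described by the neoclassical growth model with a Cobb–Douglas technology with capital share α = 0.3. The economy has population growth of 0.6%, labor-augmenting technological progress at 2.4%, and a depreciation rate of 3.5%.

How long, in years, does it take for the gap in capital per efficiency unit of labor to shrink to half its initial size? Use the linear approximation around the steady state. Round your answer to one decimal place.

about 15.2 years

Near the steady state the convergence rate is λ = (1 − α)(n + g + δ).
λ = (1 − 0.3) × 0.065 = 0.7 × 0.065 = 0.0455
Half-life = ln 2 / λ = 0.6931 / 0.0455 ≈ 15.23 years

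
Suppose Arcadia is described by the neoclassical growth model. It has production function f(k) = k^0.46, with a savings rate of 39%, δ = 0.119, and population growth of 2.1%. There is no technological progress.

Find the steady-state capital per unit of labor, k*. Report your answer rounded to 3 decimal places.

Steady state requires s·f(k) = (n + δ)·k, i.e. s·k^α = (n + δ)·k.
Dividing both sides by k: k^(1−α) = s / (n + δ).
k^0.54 = 0.39 / (0.021 + 0.119) = 0.39 / 0.140 = 2.7857
k* = 2.7857^(1/0.54) ≈ 6.6673

k* = 6.667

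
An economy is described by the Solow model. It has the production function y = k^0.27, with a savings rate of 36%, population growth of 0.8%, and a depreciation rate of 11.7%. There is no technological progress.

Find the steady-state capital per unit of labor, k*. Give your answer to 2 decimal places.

Steady state requires s·f(k) = (n + δ)·k, i.e. s·k^α = (n + δ)·k.
Rearranging, k^(1−α) = s / (n + δ).
k^0.73 = 0.36 / (0.008 + 0.117) = 0.36 / 0.125 = 2.8800
k* = 2.8800^(1/0.73) ≈ 4.2590

k* = 4.26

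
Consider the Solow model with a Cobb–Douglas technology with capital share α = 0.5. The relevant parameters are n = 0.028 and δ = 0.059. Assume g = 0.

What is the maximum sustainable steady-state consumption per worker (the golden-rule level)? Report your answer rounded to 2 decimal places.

c_gold ≈ 2.87

At the golden rule, f'(k) = n + δ, so α·k^(α−1) = n + δ and k_gold = (α/(n + δ))^(1/(1−α)).
k_gold = (0.5/0.087)^(1/0.5) = 5.7471^2 ≈ 33.0292
c_gold = f(k_gold) − (n + δ)·k_gold = 5.7471 − 0.087×33.0292 ≈ 2.8736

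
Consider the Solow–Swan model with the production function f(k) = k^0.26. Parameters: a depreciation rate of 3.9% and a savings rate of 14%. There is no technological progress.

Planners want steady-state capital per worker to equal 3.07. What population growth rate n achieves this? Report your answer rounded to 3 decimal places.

n ≈ 0.022

In steady state, investment equals break-even investment: s·k^α = (n + δ)·k.
So s / (n + δ) = (k*)^(1−α) = 3.07^0.74 = 2.2934.
Therefore n + δ = s / 2.2934 = 0.14 / 2.2934 = 0.0610, so n = 0.0610 − 0.039 = 0.0220.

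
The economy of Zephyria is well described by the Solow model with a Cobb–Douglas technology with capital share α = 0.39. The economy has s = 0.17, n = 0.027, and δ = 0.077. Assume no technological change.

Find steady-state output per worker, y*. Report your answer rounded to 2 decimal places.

In steady state, investment equals break-even investment: s·k^α = (n + δ)·k.
Dividing both sides by k: k^(1−α) = s / (n + δ).
k^0.61 = 0.17 / (0.027 + 0.077) = 0.17 / 0.104 = 1.6346
k* = 1.6346^(1/0.61) ≈ 2.2380
y* = (k*)^α = 2.2380^0.39 ≈ 1.3691

y* = 1.37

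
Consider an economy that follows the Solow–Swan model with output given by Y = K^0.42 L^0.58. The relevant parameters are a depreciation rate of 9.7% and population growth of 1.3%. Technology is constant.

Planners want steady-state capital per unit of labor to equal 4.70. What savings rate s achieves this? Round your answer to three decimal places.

s ≈ 0.270

In steady state, investment equals break-even investment: s·k^α = (n + δ)·k.
So s / (n + δ) = (k*)^(1−α) = 4.70^0.58 = 2.4537.
Therefore s = 2.4537 × (n + δ) = 2.4537 × 0.110 = 0.2699.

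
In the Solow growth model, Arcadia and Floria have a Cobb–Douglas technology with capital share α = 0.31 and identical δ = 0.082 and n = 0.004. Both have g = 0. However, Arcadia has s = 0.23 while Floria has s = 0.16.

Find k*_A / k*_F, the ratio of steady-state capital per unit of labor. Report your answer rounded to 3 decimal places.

Steady-state k* = [s/(n + δ)]^(1/(1−α)), so the ratio is [ (s_A/(n + δ)_A) / (s_F/(n + δ)_F) ]^1.4493.
s_A/(n + δ)_A = 0.23/0.086 = 2.6744; s_F/(n + δ)_F = 0.16/0.086 = 1.8605.
Ratio = (2.6744/1.8605)^1.4493 = 1.4375^1.4493 ≈ 1.6921

k*_A / k*_F ≈ 1.692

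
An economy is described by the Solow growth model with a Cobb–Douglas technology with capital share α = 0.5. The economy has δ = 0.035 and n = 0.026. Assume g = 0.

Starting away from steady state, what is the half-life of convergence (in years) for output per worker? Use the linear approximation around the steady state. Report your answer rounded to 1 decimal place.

about 22.7 years

Near the steady state the convergence rate is λ = (1 − α)(n + δ).
λ = (1 − 0.5) × 0.061 = 0.5 × 0.061 = 0.0305
Half-life = ln 2 / λ = 0.6931 / 0.0305 ≈ 22.72 years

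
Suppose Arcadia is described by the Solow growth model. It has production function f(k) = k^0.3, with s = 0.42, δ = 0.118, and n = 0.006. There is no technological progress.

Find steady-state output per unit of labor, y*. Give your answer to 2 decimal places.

y* ≈ 1.69

Steady state requires s·f(k) = (n + δ)·k, i.e. s·k^α = (n + δ)·k.
Dividing both sides by k: k^(1−α) = s / (n + δ).
k^0.7 = 0.42 / (0.006 + 0.118) = 0.42 / 0.124 = 3.3871
k* = 3.3871^(1/0.7) ≈ 5.7134
y* = (k*)^α = 5.7134^0.3 ≈ 1.6868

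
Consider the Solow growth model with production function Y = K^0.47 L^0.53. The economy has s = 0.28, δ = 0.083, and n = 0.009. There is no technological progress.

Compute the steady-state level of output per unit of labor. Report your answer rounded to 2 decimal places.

Steady state requires s·f(k) = (n + δ)·k, i.e. s·k^α = (n + δ)·k.
Rearranging, k^(1−α) = s / (n + δ).
k^0.53 = 0.28 / (0.009 + 0.083) = 0.28 / 0.092 = 3.0435
k* = 3.0435^(1/0.53) ≈ 8.1663
y* = (k*)^α = 8.1663^0.47 ≈ 2.6832

y* ≈ 2.68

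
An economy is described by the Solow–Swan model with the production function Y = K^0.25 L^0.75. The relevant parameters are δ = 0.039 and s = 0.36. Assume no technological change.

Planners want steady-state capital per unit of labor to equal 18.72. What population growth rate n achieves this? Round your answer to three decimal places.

n ≈ 0.001

Steady state requires s·f(k) = (n + δ)·k, i.e. s·k^α = (n + δ)·k.
So s / (n + δ) = (k*)^(1−α) = 18.72^0.75 = 8.9997.
Therefore n + δ = s / 8.9997 = 0.36 / 8.9997 = 0.0400, so n = 0.0400 − 0.039 = 0.0010.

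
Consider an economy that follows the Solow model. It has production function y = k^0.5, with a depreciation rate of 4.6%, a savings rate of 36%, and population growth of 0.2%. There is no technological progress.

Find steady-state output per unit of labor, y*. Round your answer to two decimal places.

Steady state requires s·f(k) = (n + δ)·k, i.e. s·k^α = (n + δ)·k.
Dividing both sides by k: k^(1−α) = s / (n + δ).
k^0.5 = 0.36 / (0.002 + 0.046) = 0.36 / 0.048 = 7.5000
k* = 7.5000^(1/0.5) ≈ 56.2500
y* = (k*)^α = 56.2500^0.5 ≈ 7.5000

y* ≈ 7.50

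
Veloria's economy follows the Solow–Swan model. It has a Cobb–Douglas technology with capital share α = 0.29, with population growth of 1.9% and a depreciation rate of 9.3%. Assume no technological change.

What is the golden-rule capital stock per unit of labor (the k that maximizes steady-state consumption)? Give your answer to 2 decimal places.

k_gold ≈ 3.82

The golden rule sets f'(k) = n + δ, i.e. α·k^(α−1) = n + δ.
So k^(1−α) = α / (n + δ) = 0.29 / 0.112 = 2.5893.
k_gold = 2.5893^(1/0.71) ≈ 3.8190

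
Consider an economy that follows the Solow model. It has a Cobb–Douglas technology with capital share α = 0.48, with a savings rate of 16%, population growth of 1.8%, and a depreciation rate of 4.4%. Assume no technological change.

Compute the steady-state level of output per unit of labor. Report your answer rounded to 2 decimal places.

At the steady state, Δk = 0, so s·k^α = (n + δ)·k.
Dividing both sides by k: k^(1−α) = s / (n + δ).
k^0.52 = 0.16 / (0.018 + 0.044) = 0.16 / 0.062 = 2.5806
k* = 2.5806^(1/0.52) ≈ 6.1911
y* = (k*)^α = 6.1911^0.48 ≈ 2.3991

y* = 2.40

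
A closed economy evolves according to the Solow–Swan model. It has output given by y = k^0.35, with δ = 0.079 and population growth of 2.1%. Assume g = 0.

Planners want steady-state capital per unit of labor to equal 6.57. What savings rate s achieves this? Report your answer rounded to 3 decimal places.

In steady state, investment equals break-even investment: s·k^α = (n + δ)·k.
So s / (n + δ) = (k*)^(1−α) = 6.57^0.65 = 3.3995.
Therefore s = 3.3995 × (n + δ) = 3.3995 × 0.100 = 0.3400.

s ≈ 0.340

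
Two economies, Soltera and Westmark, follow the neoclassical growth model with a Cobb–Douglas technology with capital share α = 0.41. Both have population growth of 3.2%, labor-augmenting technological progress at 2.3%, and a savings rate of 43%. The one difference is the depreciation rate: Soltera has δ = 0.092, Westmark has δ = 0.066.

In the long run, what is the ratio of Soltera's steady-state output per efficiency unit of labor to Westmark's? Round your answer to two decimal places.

Steady-state y* = [s/(n + g + δ)]^(α/(1−α)), so the ratio is [ (s_S/(n + g + δ)_S) / (s_W/(n + g + δ)_W) ]^0.6949.
s_S/(n + g + δ)_S = 0.43/0.147 = 2.9252; s_W/(n + g + δ)_W = 0.43/0.121 = 3.5537.
Ratio = (2.9252/3.5537)^0.6949 = 0.8231^0.6949 ≈ 0.8735

ratio ≈ 0.87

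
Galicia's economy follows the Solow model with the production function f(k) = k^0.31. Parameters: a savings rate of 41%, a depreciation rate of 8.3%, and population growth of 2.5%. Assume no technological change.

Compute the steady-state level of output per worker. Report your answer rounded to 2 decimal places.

In steady state, investment equals break-even investment: s·k^α = (n + δ)·k.
Rearranging, k^(1−α) = s / (n + δ).
k^0.69 = 0.41 / (0.025 + 0.083) = 0.41 / 0.108 = 3.7963
k* = 3.7963^(1/0.69) ≈ 6.9128
y* = (k*)^α = 6.9128^0.31 ≈ 1.8209

y* ≈ 1.82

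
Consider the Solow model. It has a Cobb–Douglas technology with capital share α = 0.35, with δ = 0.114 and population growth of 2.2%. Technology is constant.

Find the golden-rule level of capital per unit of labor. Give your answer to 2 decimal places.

k_gold ≈ 4.28

The golden rule sets f'(k) = n + δ, i.e. α·k^(α−1) = n + δ.
So k^(1−α) = α / (n + δ) = 0.35 / 0.136 = 2.5735.
k_gold = 2.5735^(1/0.65) ≈ 4.2813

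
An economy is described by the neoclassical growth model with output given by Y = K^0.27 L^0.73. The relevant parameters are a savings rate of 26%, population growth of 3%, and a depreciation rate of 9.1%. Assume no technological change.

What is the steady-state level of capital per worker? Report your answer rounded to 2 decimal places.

k* ≈ 2.85

In steady state, investment equals break-even investment: s·k^α = (n + δ)·k.
Dividing both sides by k: k^(1−α) = s / (n + δ).
k^0.73 = 0.26 / (0.030 + 0.091) = 0.26 / 0.121 = 2.1488
k* = 2.1488^(1/0.73) ≈ 2.8514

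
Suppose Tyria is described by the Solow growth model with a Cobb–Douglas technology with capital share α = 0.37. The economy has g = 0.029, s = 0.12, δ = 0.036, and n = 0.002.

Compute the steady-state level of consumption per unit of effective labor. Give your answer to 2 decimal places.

At the steady state, Δk = 0, so s·k^α = (n + g + δ)·k.
Rearranging, k^(1−α) = s / (n + g + δ).
k^0.63 = 0.12 / (0.002 + 0.029 + 0.036) = 0.12 / 0.067 = 1.7910
k* = 1.7910^(1/0.63) ≈ 2.5220
y* = (k*)^α = 2.5220^0.37 ≈ 1.4081
c* = (1 − s)·y* = (1 − 0.12) × 1.4081 ≈ 1.2391

c* = 1.24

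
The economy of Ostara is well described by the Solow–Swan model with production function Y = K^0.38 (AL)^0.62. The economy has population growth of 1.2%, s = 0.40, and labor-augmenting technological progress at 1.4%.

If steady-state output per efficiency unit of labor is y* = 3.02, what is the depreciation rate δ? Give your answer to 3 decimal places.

δ ≈ 0.040

In steady state, investment equals break-even investment: s·k^α = (n + g + δ)·k.
Since y* = [s/(n + g + δ)]^(α/(1−α)), we have s/(n + g + δ) = (y*)^((1−α)/α) = 3.02^1.6316 = 6.0699.
Therefore n + g + δ = s / 6.0699 = 0.40 / 6.0699 = 0.0659, so δ = 0.0659 − 0.026 = 0.0399.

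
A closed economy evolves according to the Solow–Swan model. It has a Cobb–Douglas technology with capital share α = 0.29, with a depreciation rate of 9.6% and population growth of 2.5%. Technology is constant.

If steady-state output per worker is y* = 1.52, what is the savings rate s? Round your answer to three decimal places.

s ≈ 0.337

Steady state requires s·f(k) = (n + δ)·k, i.e. s·k^α = (n + δ)·k.
Since y* = [s/(n + δ)]^(α/(1−α)), we have s/(n + δ) = (y*)^((1−α)/α) = 1.52^2.4483 = 2.7875.
Therefore s = 2.7875 × (n + δ) = 2.7875 × 0.121 = 0.3373.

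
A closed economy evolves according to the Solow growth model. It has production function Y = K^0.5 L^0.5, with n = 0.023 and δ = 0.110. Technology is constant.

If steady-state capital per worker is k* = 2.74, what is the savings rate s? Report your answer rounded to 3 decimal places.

In steady state, investment equals break-even investment: s·k^α = (n + δ)·k.
So s / (n + δ) = (k*)^(1−α) = 2.74^0.5 = 1.6553.
Therefore s = 1.6553 × (n + δ) = 1.6553 × 0.133 = 0.2202.

s ≈ 0.220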